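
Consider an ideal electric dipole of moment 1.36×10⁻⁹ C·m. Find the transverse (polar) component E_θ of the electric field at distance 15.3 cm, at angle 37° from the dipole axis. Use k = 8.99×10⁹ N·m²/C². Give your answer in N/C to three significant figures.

For a dipole, E_θ = (kp sinθ)/r³.
kp/r³ = (8.99×10⁹)(1.36×10⁻⁹)/(0.153)³ = 3414 N/C.
E_θ = 3414·sin37° = 2054 N/C.

E_θ ≈ 2050 N/C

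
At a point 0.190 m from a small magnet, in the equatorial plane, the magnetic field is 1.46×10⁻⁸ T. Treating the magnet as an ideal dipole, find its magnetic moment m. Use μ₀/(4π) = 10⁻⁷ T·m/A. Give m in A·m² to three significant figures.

In the equatorial plane B = (μ₀/4π)·m/r³, so m = Br³·4π/(μ₀).
m = (1.46×10⁻⁸)·(0.190)³ / (10⁻⁷) = 0.001001 A·m².

m ≈ 0.00100 A·m²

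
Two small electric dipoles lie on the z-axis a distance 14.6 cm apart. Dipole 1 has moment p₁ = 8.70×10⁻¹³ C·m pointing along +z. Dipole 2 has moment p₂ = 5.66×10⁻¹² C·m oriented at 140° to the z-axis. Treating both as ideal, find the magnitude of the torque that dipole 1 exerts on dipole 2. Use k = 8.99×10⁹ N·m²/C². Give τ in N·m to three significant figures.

τ ≈ 1.83×10⁻¹¹ N·m

The second dipole sits on the axis of the first, so the field there is axial: E₁ = 2kp₁/r³ along +z.
E₁ = 2(8.99×10⁹)(8.70×10⁻¹³)/(0.146)³ = 5.026 N/C.
Torque on the second dipole: τ = p₂ E₁ sinθ.
τ = (5.66×10⁻¹²)(5.026)·sin140° = 1.829×10⁻¹¹ N·m.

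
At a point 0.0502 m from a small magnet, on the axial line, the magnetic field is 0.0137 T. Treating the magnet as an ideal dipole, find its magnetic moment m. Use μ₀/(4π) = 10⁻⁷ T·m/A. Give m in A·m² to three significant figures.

m ≈ 8.67 A·m²

On axis B = (μ₀/4π)·2m/r³, so m = Br³·4π/(μ₀·2).
m = (0.0137)·(0.0502)³ / (2·10⁻⁷) = 8.666 A·m².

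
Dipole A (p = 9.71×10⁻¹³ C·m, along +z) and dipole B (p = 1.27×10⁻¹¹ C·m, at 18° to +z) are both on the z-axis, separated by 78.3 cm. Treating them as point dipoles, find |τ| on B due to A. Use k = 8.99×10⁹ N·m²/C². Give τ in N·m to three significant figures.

τ ≈ 1.43×10⁻¹³ N·m

The second dipole sits on the axis of the first, so the field there is axial: E₁ = 2kp₁/r³ along +z.
E₁ = 2(8.99×10⁹)(9.71×10⁻¹³)/(0.783)³ = 0.03637 N/C.
Torque on the second dipole: τ = p₂ E₁ sinθ.
τ = (1.27×10⁻¹¹)(0.03637)·sin18° = 1.427×10⁻¹³ N·m.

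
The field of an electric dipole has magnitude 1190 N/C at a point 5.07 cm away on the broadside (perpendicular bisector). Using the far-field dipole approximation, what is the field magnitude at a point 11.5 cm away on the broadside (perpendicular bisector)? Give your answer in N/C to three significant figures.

E ≈ 102 N/C

Dipole fields scale as 1/r³ in the far field; the geometry is the same at both points.
E₂ = E₁ · (r₁/r₂)³ = 1190 · (5.07/11.5)³.
(r₁/r₂)³ = (0.4409)³ = 0.08569.
E₂ ≈ 102.0 N/C.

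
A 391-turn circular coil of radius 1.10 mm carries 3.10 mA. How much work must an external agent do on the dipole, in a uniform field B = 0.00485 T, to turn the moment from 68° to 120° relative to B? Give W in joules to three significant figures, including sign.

W ≈ 1.95×10⁻⁸ J

m = NIA = NIπa² = 391·(0.00310)·π·(0.00110)² = 4.608×10⁻⁶ A·m².
W_ext = ΔU = −mB cosθ₂ + mB cosθ₁ = mB(cosθ₁ − cosθ₂).
W = (4.608×10⁻⁶)(0.00485)·(cos68° − cos120°) = (2.235×10⁻⁸)·(+0.8746) = 1.955×10⁻⁸ J.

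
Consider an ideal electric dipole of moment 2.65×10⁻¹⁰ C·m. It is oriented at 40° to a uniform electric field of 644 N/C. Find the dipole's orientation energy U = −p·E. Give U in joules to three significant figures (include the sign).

U = −p·E = −pE cosθ.
U = −(2.65×10⁻¹⁰)(644)·cos40° = -1.307×10⁻⁷ J.

U ≈ -1.31×10⁻⁷ J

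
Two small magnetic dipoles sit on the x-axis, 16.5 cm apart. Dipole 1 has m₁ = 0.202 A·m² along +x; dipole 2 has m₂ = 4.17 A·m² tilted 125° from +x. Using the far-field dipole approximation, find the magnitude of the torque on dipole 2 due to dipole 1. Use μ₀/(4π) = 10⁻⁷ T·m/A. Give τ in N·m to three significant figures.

Dipole B is on the axis of dipole A, so B₁ there is axial: B₁ = (μ₀/4π)·2m₁/r³ along +x.
B₁ = 2(10⁻⁷)(0.202)/(0.165)³ = 8.994×10⁻⁶ T.
τ = m₂ B₁ sinθ.
τ = (4.17)(8.994×10⁻⁶)·sin125° = 3.072×10⁻⁵ N·m.

τ ≈ 3.07×10⁻⁵ N·m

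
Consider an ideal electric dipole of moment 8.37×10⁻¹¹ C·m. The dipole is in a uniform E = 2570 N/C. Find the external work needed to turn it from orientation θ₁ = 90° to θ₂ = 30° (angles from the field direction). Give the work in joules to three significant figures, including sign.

W ≈ -1.86×10⁻⁷ J

W_ext = ΔU = U(θ₂) − U(θ₁) = −pE cosθ₂ − (−pE cosθ₁) = pE(cosθ₁ − cosθ₂).
W = (8.37×10⁻¹¹)(2570)·(cos90° − cos30°) = (2.151×10⁻⁷)·(-0.8660) = -1.863×10⁻⁷ J.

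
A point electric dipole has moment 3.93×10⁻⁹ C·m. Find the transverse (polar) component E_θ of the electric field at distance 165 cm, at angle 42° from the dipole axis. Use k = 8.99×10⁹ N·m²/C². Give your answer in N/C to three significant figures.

E_θ ≈ 5.26 N/C

For a dipole, E_θ = (kp sinθ)/r³.
kp/r³ = (8.99×10⁹)(3.93×10⁻⁹)/(1.65)³ = 7.865 N/C.
E_θ = 7.865·sin42° = 5.263 N/C.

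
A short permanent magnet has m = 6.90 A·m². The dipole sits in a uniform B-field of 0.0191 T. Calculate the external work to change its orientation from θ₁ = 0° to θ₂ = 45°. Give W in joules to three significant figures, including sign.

W ≈ 0.0386 J

W_ext = ΔU = −mB cosθ₂ + mB cosθ₁ = mB(cosθ₁ − cosθ₂).
W = (6.90)(0.0191)·(cos0° − cos45°) = (0.1318)·(+0.2929) = 0.03860 J.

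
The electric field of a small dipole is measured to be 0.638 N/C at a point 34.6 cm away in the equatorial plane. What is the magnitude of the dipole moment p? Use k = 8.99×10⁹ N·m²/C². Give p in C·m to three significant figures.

p ≈ 2.94×10⁻¹² C·m

In the equatorial plane E = kp/r³, so p = Er³/(k).
p = (0.638)·(0.346)³ / (8.99×10⁹) = 2.940×10⁻¹² C·m.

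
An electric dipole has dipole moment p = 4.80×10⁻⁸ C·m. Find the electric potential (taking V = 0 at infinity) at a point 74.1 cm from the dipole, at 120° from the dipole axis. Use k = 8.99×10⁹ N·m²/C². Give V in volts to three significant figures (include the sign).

The dipole potential is V = kp cosθ / r².
V = (8.99×10⁹)(4.80×10⁻⁸)·cos120° / (0.741)² = -392.9 V.

V ≈ -393 V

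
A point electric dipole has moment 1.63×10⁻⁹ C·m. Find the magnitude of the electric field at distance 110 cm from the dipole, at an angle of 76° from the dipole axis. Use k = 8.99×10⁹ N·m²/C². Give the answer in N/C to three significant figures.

E ≈ 11.9 N/C

At angle θ the dipole field magnitude is E = (kp/r³)·√(1 + 3cos²θ).
kp/r³ = (8.99×10⁹)(1.63×10⁻⁹) / (1.10)³ = 11.01 N/C.
√(1 + 3cos²76°) = √(1 + 3·0.0585) = √1.1756 ≈ 1.0842.
E ≈ 11.01 × 1.084 = 11.94 N/C.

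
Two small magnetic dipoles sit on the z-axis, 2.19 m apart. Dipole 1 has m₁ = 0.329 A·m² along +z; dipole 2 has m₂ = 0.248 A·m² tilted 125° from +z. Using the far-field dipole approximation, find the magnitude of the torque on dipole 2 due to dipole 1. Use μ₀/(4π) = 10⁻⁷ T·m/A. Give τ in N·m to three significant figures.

Dipole B is on the axis of dipole A, so B₁ there is axial: B₁ = (μ₀/4π)·2m₁/r³ along +z.
B₁ = 2(10⁻⁷)(0.329)/(2.19)³ = 6.265×10⁻⁹ T.
τ = m₂ B₁ sinθ.
τ = (0.248)(6.265×10⁻⁹)·sin125° = 1.273×10⁻⁹ N·m.

τ ≈ 1.27×10⁻⁹ N·m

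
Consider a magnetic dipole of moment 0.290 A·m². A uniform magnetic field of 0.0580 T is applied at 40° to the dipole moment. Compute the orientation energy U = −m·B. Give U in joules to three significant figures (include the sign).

U ≈ -0.0129 J

U = −m·B = −mB cosθ.
U = −(0.290)(0.0580)·cos40° = -0.01288 J.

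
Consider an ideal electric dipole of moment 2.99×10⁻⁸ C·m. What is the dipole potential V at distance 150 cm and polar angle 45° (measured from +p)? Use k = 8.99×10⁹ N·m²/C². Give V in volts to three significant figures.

The dipole potential is V = kp cosθ / r².
V = (8.99×10⁹)(2.99×10⁻⁸)·cos45° / (1.50)² = 84.48 V.

V ≈ 84.5 V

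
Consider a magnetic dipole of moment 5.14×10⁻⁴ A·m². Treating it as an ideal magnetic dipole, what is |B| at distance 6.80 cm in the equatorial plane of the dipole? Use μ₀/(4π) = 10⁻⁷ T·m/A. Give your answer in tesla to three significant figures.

In the equatorial plane B = (μ₀/4π)·m/r³ (half the axial value).
B = (10⁻⁷)·(5.14×10⁻⁴) / (0.0680)³ = 1.635×10⁻⁷ T.

B ≈ 1.63×10⁻⁷ T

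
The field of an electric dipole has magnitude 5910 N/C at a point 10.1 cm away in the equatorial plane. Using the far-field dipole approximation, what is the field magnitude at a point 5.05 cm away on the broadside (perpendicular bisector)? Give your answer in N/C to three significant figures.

Dipole fields scale as 1/r³ in the far field; the geometry is the same at both points.
E₂ = E₁ · (r₁/r₂)³ = 5910 · (10.1/5.05)³.
(r₁/r₂)³ = (2)³ = 8.
E₂ ≈ 4.728×10⁴ N/C.

E ≈ 4.73×10⁴ N/C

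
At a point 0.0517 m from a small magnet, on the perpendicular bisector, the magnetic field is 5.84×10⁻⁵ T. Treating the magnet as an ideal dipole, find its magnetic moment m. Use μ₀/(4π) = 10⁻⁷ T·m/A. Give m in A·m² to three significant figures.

In the equatorial plane B = (μ₀/4π)·m/r³, so m = Br³·4π/(μ₀).
m = (5.84×10⁻⁵)·(0.0517)³ / (10⁻⁷) = 0.08070 A·m².

m ≈ 0.0807 A·m²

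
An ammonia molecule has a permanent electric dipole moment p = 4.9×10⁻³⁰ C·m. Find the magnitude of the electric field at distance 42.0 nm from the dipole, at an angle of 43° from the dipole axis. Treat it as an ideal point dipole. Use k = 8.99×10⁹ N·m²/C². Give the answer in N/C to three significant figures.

E ≈ 960 N/C

At angle θ the dipole field magnitude is E = (kp/r³)·√(1 + 3cos²θ).
kp/r³ = (8.99×10⁹)(4.90×10⁻³⁰) / (4.20×10⁻⁸)³ = 594.6 N/C.
√(1 + 3cos²43°) = √(1 + 3·0.5349) = √2.6046 ≈ 1.6139.
E ≈ 594.6 × 1.614 = 959.6 N/C.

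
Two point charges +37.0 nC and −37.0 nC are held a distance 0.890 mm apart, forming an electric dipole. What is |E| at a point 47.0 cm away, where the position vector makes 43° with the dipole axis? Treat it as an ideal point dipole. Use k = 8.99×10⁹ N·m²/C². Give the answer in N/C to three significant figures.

Dipole moment p = qd = (3.70×10⁻⁸ C)(8.90×10⁻⁴ m) = 3.293×10⁻¹¹ C·m.
At angle θ the dipole field magnitude is E = (kp/r³)·√(1 + 3cos²θ).
kp/r³ = (8.99×10⁹)(3.293×10⁻¹¹) / (0.470)³ = 2.851 N/C.
√(1 + 3cos²43°) = √(1 + 3·0.5349) = √2.6046 ≈ 1.6139.
E ≈ 2.851 × 1.614 = 4.602 N/C.

E ≈ 4.60 N/C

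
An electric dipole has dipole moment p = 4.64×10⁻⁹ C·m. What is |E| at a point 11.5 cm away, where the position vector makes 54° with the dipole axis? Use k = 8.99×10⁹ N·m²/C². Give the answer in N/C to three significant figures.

E ≈ 3.91×10⁴ N/C

At angle θ the dipole field magnitude is E = (kp/r³)·√(1 + 3cos²θ).
kp/r³ = (8.99×10⁹)(4.64×10⁻⁹) / (0.115)³ = 2.743×10⁴ N/C.
√(1 + 3cos²54°) = √(1 + 3·0.3455) = √2.0365 ≈ 1.4271.
E ≈ 2.743×10⁴ × 1.427 = 3.914×10⁴ N/C.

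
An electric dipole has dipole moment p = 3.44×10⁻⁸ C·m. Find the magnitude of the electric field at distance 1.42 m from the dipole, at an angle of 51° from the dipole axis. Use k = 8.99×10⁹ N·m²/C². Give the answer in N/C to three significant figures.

At angle θ the dipole field magnitude is E = (kp/r³)·√(1 + 3cos²θ).
kp/r³ = (8.99×10⁹)(3.44×10⁻⁸) / (1.42)³ = 108.0 N/C.
√(1 + 3cos²51°) = √(1 + 3·0.3960) = √2.1881 ≈ 1.4792.
E ≈ 108.0 × 1.479 = 159.8 N/C.

E ≈ 160 N/C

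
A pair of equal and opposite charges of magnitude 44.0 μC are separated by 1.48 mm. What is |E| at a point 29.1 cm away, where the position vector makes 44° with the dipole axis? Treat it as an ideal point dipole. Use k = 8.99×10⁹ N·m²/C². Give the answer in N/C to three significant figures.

E ≈ 3.80×10⁴ N/C

Dipole moment p = qd = (4.40×10⁻⁵ C)(0.00148 m) = 6.512×10⁻⁸ C·m.
At angle θ the dipole field magnitude is E = (kp/r³)·√(1 + 3cos²θ).
kp/r³ = (8.99×10⁹)(6.512×10⁻⁸) / (0.291)³ = 2.376×10⁴ N/C.
√(1 + 3cos²44°) = √(1 + 3·0.5174) = √2.5523 ≈ 1.5976.
E ≈ 2.376×10⁴ × 1.598 = 3.795×10⁴ N/C.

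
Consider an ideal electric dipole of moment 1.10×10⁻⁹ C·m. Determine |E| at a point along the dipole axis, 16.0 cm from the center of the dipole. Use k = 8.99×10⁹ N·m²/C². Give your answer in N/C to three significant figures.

E ≈ 4830 N/C

On the dipole axis E = 2kp/r³.
E = 2·(8.99×10⁹)(1.10×10⁻⁹) / (0.160)³ = 4829 N/C.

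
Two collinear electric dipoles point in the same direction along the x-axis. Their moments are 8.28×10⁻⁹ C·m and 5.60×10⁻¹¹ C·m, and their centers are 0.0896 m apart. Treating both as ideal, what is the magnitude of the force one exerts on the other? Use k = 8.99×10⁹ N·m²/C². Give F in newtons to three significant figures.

F ≈ 3.88×10⁻⁴ N

On-axis field of dipole 1 at distance r: E = 2kp₁/r³. Force on dipole 2 is F = p₂·dE/dr (gradient along axis).
dE/dr = −6kp₁/r⁴, so |F| = 6kp₁p₂/r⁴ (attractive for aligned moments).
F = 6(8.99×10⁹)(8.28×10⁻⁹)(5.60×10⁻¹¹)/(0.0896)⁴ = 3.881×10⁻⁴ N.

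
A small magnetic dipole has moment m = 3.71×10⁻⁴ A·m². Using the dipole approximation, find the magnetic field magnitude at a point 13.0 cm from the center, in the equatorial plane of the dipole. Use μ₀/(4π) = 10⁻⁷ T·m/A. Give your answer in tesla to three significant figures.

In the equatorial plane B = (μ₀/4π)·m/r³ (half the axial value).
B = (10⁻⁷)·(3.71×10⁻⁴) / (0.130)³ = 1.689×10⁻⁸ T.

B ≈ 1.69×10⁻⁸ T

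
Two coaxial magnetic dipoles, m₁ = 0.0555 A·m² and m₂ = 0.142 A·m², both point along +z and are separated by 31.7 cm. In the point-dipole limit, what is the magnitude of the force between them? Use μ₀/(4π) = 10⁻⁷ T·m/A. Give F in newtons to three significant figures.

On-axis B of dipole 1: B = (μ₀/4π)·2m₁/r³. Force on dipole 2: F = m₂·dB/dr.
dB/dr = −(μ₀/4π)·6m₁/r⁴, so |F| = (μ₀/4π)·6m₁m₂/r⁴.
F = 6(10⁻⁷)(0.0555)(0.142)/(0.317)⁴ = 4.683×10⁻⁷ N.

F ≈ 4.68×10⁻⁷ N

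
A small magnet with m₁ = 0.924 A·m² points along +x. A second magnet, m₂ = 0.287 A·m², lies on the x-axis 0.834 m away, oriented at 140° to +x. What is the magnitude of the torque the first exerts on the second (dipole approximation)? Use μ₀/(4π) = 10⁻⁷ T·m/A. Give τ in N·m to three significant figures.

Dipole B is on the axis of dipole A, so B₁ there is axial: B₁ = (μ₀/4π)·2m₁/r³ along +x.
B₁ = 2(10⁻⁷)(0.924)/(0.834)³ = 3.186×10⁻⁷ T.
τ = m₂ B₁ sinθ.
τ = (0.287)(3.186×10⁻⁷)·sin140° = 5.877×10⁻⁸ N·m.

τ ≈ 5.88×10⁻⁸ N·m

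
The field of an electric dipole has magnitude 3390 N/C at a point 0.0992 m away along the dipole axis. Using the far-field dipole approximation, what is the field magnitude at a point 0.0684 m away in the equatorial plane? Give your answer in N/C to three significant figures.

Dipole fields scale as 1/r³ in the far field.
The axial field is twice the equatorial field at the same r, so the geometry factor is 1/2.
E₂ = E₁ · (1/2) · (r₁/r₂)³ = 3390 · 0.5 · (0.0992/0.0684)³.
(r₁/r₂)³ = (1.45)³ = 3.05.
E₂ ≈ 5171 N/C.

E ≈ 5170 N/C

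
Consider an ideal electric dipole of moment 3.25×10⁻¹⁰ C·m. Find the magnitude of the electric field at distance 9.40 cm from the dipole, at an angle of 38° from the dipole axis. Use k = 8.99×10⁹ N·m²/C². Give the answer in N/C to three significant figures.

E ≈ 5950 N/C

At angle θ the dipole field magnitude is E = (kp/r³)·√(1 + 3cos²θ).
kp/r³ = (8.99×10⁹)(3.25×10⁻¹⁰) / (0.0940)³ = 3518 N/C.
√(1 + 3cos²38°) = √(1 + 3·0.6210) = √2.8629 ≈ 1.6920.
E ≈ 3518 × 1.692 = 5952 N/C.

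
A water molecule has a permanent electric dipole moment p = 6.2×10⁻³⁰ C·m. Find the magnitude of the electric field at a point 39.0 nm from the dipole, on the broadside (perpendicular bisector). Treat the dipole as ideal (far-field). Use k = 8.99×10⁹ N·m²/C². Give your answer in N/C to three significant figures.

E ≈ 940 N/C

On the perpendicular bisector E = kp/r³ (half the axial value at the same distance).
E = (8.99×10⁹)(6.20×10⁻³⁰) / (3.90×10⁻⁸)³ = 939.6 N/C.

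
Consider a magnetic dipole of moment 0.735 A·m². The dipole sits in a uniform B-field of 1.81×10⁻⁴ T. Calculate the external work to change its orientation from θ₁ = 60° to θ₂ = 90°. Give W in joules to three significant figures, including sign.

W ≈ 6.65×10⁻⁵ J

W_ext = ΔU = −mB cosθ₂ + mB cosθ₁ = mB(cosθ₁ − cosθ₂).
W = (0.735)(1.81×10⁻⁴)·(cos60° − cos90°) = (1.330×10⁻⁴)·(+0.5000) = 6.652×10⁻⁵ J.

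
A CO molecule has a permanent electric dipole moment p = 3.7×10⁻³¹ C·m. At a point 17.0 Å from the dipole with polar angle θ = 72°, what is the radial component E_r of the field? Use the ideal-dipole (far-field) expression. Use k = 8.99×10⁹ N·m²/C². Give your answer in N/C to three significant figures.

E_r ≈ 4.18×10⁵ N/C

For a dipole, E_r = (2kp cosθ)/r³.
kp/r³ = (8.99×10⁹)(3.70×10⁻³¹)/(1.70×10⁻⁹)³ = 6.770×10⁵ N/C.
E_r = 2·6.770×10⁵·cos72° = 4.184×10⁵ N/C.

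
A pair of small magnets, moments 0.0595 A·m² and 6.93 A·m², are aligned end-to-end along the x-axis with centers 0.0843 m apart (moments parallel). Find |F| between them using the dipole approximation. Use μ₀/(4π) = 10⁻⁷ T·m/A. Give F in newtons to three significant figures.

F ≈ 0.00490 N

On-axis B of dipole 1: B = (μ₀/4π)·2m₁/r³. Force on dipole 2: F = m₂·dB/dr.
dB/dr = −(μ₀/4π)·6m₁/r⁴, so |F| = (μ₀/4π)·6m₁m₂/r⁴.
F = 6(10⁻⁷)(0.0595)(6.93)/(0.0843)⁴ = 0.004899 N.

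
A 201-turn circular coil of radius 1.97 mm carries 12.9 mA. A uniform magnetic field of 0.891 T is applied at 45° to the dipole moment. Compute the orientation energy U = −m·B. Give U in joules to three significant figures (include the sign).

U ≈ -1.99×10⁻⁵ J

m = NIA = NIπa² = 201·(0.0129)·π·(0.00197)² = 3.161×10⁻⁵ A·m².
U = −m·B = −mB cosθ.
U = −(3.161×10⁻⁵)(0.891)·cos45° = -1.992×10⁻⁵ J.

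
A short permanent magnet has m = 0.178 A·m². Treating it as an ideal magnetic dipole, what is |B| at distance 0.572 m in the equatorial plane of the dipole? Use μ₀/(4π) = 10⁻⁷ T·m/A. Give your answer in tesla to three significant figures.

B ≈ 9.51×10⁻⁸ T

In the equatorial plane B = (μ₀/4π)·m/r³ (half the axial value).
B = (10⁻⁷)·(0.178) / (0.572)³ = 9.511×10⁻⁸ T.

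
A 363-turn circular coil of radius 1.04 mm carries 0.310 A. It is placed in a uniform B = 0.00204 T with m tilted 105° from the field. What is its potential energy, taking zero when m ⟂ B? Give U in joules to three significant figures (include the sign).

U ≈ 2.02×10⁻⁷ J

m = NIA = NIπa² = 363·(0.310)·π·(0.00104)² = 3.824×10⁻⁴ A·m².
U = −m·B = −mB cosθ.
U = −(3.824×10⁻⁴)(0.00204)·cos105° = 2.019×10⁻⁷ J.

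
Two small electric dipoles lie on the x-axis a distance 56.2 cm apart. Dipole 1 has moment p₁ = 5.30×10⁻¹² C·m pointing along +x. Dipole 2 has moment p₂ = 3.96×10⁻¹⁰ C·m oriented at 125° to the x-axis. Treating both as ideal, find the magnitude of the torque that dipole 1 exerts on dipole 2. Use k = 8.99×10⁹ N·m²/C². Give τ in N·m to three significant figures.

The second dipole sits on the axis of the first, so the field there is axial: E₁ = 2kp₁/r³ along +x.
E₁ = 2(8.99×10⁹)(5.30×10⁻¹²)/(0.562)³ = 0.5369 N/C.
Torque on the second dipole: τ = p₂ E₁ sinθ.
τ = (3.96×10⁻¹⁰)(0.5369)·sin125° = 1.741×10⁻¹⁰ N·m.

τ ≈ 1.74×10⁻¹⁰ N·m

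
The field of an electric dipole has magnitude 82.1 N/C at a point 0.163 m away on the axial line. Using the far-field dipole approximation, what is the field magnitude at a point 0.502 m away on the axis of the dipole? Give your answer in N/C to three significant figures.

Dipole fields scale as 1/r³ in the far field; the geometry is the same at both points.
E₂ = E₁ · (r₁/r₂)³ = 82.1 · (0.163/0.502)³.
(r₁/r₂)³ = (0.3247)³ = 0.03423.
E₂ ≈ 2.811 N/C.

E ≈ 2.81 N/C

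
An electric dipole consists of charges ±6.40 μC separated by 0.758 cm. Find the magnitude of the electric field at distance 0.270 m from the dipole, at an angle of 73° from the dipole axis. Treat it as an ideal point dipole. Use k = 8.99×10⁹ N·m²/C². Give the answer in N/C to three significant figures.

Dipole moment p = qd = (6.40×10⁻⁶ C)(0.00758 m) = 4.851×10⁻⁸ C·m.
At angle θ the dipole field magnitude is E = (kp/r³)·√(1 + 3cos²θ).
kp/r³ = (8.99×10⁹)(4.851×10⁻⁸) / (0.270)³ = 2.216×10⁴ N/C.
√(1 + 3cos²73°) = √(1 + 3·0.0855) = √1.2564 ≈ 1.1209.
E ≈ 2.216×10⁴ × 1.121 = 2.484×10⁴ N/C.

E ≈ 2.48×10⁴ N/C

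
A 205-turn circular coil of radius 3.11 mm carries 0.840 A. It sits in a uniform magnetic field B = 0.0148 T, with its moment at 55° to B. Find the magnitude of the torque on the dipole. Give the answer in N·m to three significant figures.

τ ≈ 6.34×10⁻⁵ N·m

m = NIA = NIπa² = 205·(0.840)·π·(0.00311)² = 0.005232 A·m².
Torque on a magnetic dipole: τ = mB sinθ.
τ = (0.005232)(0.0148)·sin55° = 6.343×10⁻⁵ N·m.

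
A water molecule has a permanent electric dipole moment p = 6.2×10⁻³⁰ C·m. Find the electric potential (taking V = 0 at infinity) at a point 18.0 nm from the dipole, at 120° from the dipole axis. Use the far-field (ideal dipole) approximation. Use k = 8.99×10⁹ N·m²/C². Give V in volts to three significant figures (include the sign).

The dipole potential is V = kp cosθ / r².
V = (8.99×10⁹)(6.20×10⁻³⁰)·cos120° / (1.80×10⁻⁸)² = -8.602×10⁻⁵ V.

V ≈ -8.60×10⁻⁵ V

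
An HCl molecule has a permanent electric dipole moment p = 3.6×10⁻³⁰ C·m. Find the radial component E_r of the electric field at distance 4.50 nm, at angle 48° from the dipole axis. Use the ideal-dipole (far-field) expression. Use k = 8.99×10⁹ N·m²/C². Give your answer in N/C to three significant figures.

For a dipole, E_r = (2kp cosθ)/r³.
kp/r³ = (8.99×10⁹)(3.60×10⁻³⁰)/(4.50×10⁻⁹)³ = 3.552×10⁵ N/C.
E_r = 2·3.552×10⁵·cos48° = 4.753×10⁵ N/C.

E_r ≈ 4.75×10⁵ N/C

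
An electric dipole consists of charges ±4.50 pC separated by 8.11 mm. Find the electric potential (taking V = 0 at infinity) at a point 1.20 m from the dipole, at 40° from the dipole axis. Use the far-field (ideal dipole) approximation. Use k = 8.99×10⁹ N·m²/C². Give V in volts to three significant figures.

V ≈ 1.75×10⁻⁴ V

Dipole moment p = qd = (4.50×10⁻¹² C)(0.00811 m) = 3.65×10⁻¹⁴ C·m.
The dipole potential is V = kp cosθ / r².
V = (8.99×10⁹)(3.65×10⁻¹⁴)·cos40° / (1.20)² = 1.746×10⁻⁴ V.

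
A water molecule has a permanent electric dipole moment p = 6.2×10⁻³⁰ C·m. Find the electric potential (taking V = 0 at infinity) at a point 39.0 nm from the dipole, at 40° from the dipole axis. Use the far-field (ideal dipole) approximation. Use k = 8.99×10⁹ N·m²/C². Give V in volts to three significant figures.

The dipole potential is V = kp cosθ / r².
V = (8.99×10⁹)(6.20×10⁻³⁰)·cos40° / (3.90×10⁻⁸)² = 2.807×10⁻⁵ V.

V ≈ 2.81×10⁻⁵ V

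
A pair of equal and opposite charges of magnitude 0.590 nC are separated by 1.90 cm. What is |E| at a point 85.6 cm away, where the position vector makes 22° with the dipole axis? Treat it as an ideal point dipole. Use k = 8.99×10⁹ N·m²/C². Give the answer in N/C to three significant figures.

E ≈ 0.304 N/C

Dipole moment p = qd = (5.90×10⁻¹⁰ C)(0.0190 m) = 1.121×10⁻¹¹ C·m.
At angle θ the dipole field magnitude is E = (kp/r³)·√(1 + 3cos²θ).
kp/r³ = (8.99×10⁹)(1.121×10⁻¹¹) / (0.856)³ = 0.1607 N/C.
√(1 + 3cos²22°) = √(1 + 3·0.8597) = √3.5790 ≈ 1.8918.
E ≈ 0.1607 × 1.892 = 0.3040 N/C.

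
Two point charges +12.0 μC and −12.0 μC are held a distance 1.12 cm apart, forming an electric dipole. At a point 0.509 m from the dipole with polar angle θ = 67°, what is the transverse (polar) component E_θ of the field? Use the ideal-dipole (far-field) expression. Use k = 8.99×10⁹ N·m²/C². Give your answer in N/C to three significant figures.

Dipole moment p = qd = (1.20×10⁻⁵ C)(0.0112 m) = 1.344×10⁻⁷ C·m.
For a dipole, E_θ = (kp sinθ)/r³.
kp/r³ = (8.99×10⁹)(1.344×10⁻⁷)/(0.509)³ = 9162 N/C.
E_θ = 9162·sin67° = 8434 N/C.

E_θ ≈ 8430 N/C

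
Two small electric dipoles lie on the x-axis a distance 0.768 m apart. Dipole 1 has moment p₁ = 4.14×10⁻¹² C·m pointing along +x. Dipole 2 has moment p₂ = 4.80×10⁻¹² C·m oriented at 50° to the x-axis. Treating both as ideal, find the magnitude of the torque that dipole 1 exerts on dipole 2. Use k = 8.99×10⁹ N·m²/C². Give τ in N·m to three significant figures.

τ ≈ 6.04×10⁻¹³ N·m

The second dipole sits on the axis of the first, so the field there is axial: E₁ = 2kp₁/r³ along +x.
E₁ = 2(8.99×10⁹)(4.14×10⁻¹²)/(0.768)³ = 0.1643 N/C.
Torque on the second dipole: τ = p₂ E₁ sinθ.
τ = (4.80×10⁻¹²)(0.1643)·sin50° = 6.042×10⁻¹³ N·m.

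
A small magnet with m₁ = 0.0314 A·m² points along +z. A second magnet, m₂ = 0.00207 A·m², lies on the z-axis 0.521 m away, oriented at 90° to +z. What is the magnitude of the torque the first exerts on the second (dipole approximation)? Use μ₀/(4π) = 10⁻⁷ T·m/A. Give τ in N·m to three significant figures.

Dipole B is on the axis of dipole A, so B₁ there is axial: B₁ = (μ₀/4π)·2m₁/r³ along +z.
B₁ = 2(10⁻⁷)(0.0314)/(0.521)³ = 4.441×10⁻⁸ T.
τ = m₂ B₁ sinθ.
τ = (0.00207)(4.441×10⁻⁸)·sin90° = 9.192×10⁻¹¹ N·m.

τ ≈ 9.19×10⁻¹¹ N·m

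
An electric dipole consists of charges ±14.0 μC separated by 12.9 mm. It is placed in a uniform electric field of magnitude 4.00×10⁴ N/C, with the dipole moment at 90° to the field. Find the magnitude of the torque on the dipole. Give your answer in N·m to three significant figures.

Dipole moment p = qd = (1.40×10⁻⁵ C)(0.0129 m) = 1.806×10⁻⁷ C·m.
Torque on an electric dipole: τ = pE sinθ.
τ = (1.806×10⁻⁷)(4.00×10⁴)·sin90° = 0.007224 N·m.

τ ≈ 0.00722 N·m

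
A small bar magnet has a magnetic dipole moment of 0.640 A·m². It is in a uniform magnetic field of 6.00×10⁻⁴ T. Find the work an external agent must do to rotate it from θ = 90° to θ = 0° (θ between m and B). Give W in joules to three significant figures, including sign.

W_ext = ΔU = −mB cosθ₂ + mB cosθ₁ = mB(cosθ₁ − cosθ₂).
W = (0.640)(6.00×10⁻⁴)·(cos90° − cos0°) = (3.840×10⁻⁴)·(-1.0000) = -3.840×10⁻⁴ J.

W ≈ -3.84×10⁻⁴ J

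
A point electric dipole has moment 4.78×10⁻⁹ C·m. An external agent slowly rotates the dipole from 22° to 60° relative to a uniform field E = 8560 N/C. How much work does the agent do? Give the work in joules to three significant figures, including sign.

W_ext = ΔU = U(θ₂) − U(θ₁) = −pE cosθ₂ − (−pE cosθ₁) = pE(cosθ₁ − cosθ₂).
W = (4.78×10⁻⁹)(8560)·(cos22° − cos60°) = (4.092×10⁻⁵)·(+0.4272) = 1.748×10⁻⁵ J.

W ≈ 1.75×10⁻⁵ J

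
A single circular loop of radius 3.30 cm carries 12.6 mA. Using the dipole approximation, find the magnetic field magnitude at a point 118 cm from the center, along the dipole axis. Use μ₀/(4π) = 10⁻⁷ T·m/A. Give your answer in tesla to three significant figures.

B ≈ 5.25×10⁻¹² T

Magnetic moment m = IA = Iπa² = (0.0126)·π·(0.0330)² = 4.311×10⁻⁵ A·m².
On axis B = (μ₀/4π)·2m/r³.
B = 2·(10⁻⁷)·(4.311×10⁻⁵) / (1.18)³ = 5.248×10⁻¹² T.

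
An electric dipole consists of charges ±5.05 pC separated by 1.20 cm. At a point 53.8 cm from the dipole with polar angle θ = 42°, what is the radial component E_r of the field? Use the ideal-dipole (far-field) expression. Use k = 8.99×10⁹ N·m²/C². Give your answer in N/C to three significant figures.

Dipole moment p = qd = (5.05×10⁻¹² C)(0.0120 m) = 6.06×10⁻¹⁴ C·m.
For a dipole, E_r = (2kp cosθ)/r³.
kp/r³ = (8.99×10⁹)(6.06×10⁻¹⁴)/(0.538)³ = 0.003499 N/C.
E_r = 2·0.003499·cos42° = 0.005200 N/C.

E_r ≈ 0.00520 N/C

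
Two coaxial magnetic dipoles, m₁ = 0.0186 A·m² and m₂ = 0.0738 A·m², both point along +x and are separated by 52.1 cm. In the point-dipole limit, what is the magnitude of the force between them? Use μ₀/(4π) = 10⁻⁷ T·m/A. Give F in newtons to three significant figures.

On-axis B of dipole 1: B = (μ₀/4π)·2m₁/r³. Force on dipole 2: F = m₂·dB/dr.
dB/dr = −(μ₀/4π)·6m₁/r⁴, so |F| = (μ₀/4π)·6m₁m₂/r⁴.
F = 6(10⁻⁷)(0.0186)(0.0738)/(0.521)⁴ = 1.118×10⁻⁸ N.

F ≈ 1.12×10⁻⁸ N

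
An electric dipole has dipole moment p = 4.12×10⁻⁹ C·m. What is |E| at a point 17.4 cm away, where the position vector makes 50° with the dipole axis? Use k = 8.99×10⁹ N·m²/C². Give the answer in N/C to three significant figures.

E ≈ 1.05×10⁴ N/C

At angle θ the dipole field magnitude is E = (kp/r³)·√(1 + 3cos²θ).
kp/r³ = (8.99×10⁹)(4.12×10⁻⁹) / (0.174)³ = 7031 N/C.
√(1 + 3cos²50°) = √(1 + 3·0.4132) = √2.2395 ≈ 1.4965.
E ≈ 7031 × 1.497 = 1.052×10⁴ N/C.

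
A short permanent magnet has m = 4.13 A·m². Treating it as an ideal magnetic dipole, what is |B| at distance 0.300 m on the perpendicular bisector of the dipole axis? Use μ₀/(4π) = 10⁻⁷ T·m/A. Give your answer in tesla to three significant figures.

B ≈ 1.53×10⁻⁵ T

In the equatorial plane B = (μ₀/4π)·m/r³ (half the axial value).
B = (10⁻⁷)·(4.13) / (0.300)³ = 1.530×10⁻⁵ T.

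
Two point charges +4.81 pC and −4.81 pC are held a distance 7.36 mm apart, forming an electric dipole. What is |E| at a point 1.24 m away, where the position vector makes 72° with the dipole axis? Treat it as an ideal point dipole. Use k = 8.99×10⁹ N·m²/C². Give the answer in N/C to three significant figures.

Dipole moment p = qd = (4.81×10⁻¹² C)(0.00736 m) = 3.54×10⁻¹⁴ C·m.
At angle θ the dipole field magnitude is E = (kp/r³)·√(1 + 3cos²θ).
kp/r³ = (8.99×10⁹)(3.54×10⁻¹⁴) / (1.24)³ = 1.669×10⁻⁴ N/C.
√(1 + 3cos²72°) = √(1 + 3·0.0955) = √1.2865 ≈ 1.1342.
E ≈ 1.669×10⁻⁴ × 1.134 = 1.893×10⁻⁴ N/C.

E ≈ 1.89×10⁻⁴ N/C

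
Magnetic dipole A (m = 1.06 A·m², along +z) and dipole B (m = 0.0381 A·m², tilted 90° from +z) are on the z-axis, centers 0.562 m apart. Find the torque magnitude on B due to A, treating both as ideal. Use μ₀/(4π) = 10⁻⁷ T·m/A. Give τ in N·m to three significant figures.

τ ≈ 4.55×10⁻⁸ N·m

Dipole B is on the axis of dipole A, so B₁ there is axial: B₁ = (μ₀/4π)·2m₁/r³ along +z.
B₁ = 2(10⁻⁷)(1.06)/(0.562)³ = 1.194×10⁻⁶ T.
τ = m₂ B₁ sinθ.
τ = (0.0381)(1.194×10⁻⁶)·sin90° = 4.550×10⁻⁸ N·m.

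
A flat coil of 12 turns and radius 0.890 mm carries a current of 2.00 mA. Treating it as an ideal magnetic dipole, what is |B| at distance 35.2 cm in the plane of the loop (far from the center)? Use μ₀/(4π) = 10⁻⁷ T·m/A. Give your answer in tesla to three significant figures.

m = NIA = NIπa² = 12·(0.00200)·π·(8.90×10⁻⁴)² = 5.972×10⁻⁸ A·m².
In the equatorial plane B = (μ₀/4π)·m/r³ (half the axial value).
B = (10⁻⁷)·(5.972×10⁻⁸) / (0.352)³ = 1.369×10⁻¹³ T.

B ≈ 1.37×10⁻¹³ T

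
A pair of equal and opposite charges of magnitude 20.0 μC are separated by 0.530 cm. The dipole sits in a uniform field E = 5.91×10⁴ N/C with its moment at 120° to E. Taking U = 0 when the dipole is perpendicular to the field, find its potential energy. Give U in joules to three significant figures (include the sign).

Dipole moment p = qd = (2.00×10⁻⁵ C)(0.00530 m) = 1.06×10⁻⁷ C·m.
U = −p·E = −pE cosθ.
U = −(1.06×10⁻⁷)(5.91×10⁴)·cos120° = 0.003132 J.

U ≈ 0.00313 J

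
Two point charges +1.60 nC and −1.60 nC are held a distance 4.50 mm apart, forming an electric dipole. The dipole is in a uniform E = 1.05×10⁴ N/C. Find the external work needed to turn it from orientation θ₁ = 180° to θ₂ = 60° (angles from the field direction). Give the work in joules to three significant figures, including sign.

Dipole moment p = qd = (1.60×10⁻⁹ C)(0.00450 m) = 7.20×10⁻¹² C·m.
W_ext = ΔU = U(θ₂) − U(θ₁) = −pE cosθ₂ − (−pE cosθ₁) = pE(cosθ₁ − cosθ₂).
W = (7.20×10⁻¹²)(1.05×10⁴)·(cos180° − cos60°) = (7.560×10⁻⁸)·(-1.5000) = -1.134×10⁻⁷ J.

W ≈ -1.13×10⁻⁷ J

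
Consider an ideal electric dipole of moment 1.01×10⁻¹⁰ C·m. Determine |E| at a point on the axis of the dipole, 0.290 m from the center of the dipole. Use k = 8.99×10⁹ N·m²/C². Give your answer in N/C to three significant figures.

E ≈ 74.5 N/C

On the dipole axis E = 2kp/r³.
E = 2·(8.99×10⁹)(1.01×10⁻¹⁰) / (0.290)³ = 74.46 N/C.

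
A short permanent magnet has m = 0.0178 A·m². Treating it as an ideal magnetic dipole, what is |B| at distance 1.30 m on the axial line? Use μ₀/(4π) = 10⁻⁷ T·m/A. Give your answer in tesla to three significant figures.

On axis B = (μ₀/4π)·2m/r³.
B = 2·(10⁻⁷)·(0.0178) / (1.30)³ = 1.620×10⁻⁹ T.

B ≈ 1.62×10⁻⁹ T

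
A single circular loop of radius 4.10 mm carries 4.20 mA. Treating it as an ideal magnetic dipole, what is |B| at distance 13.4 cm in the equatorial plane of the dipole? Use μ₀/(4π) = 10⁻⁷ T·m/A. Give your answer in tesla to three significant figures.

B ≈ 9.22×10⁻¹² T

Magnetic moment m = IA = Iπa² = (0.00420)·π·(0.00410)² = 2.218×10⁻⁷ A·m².
In the equatorial plane B = (μ₀/4π)·m/r³ (half the axial value).
B = (10⁻⁷)·(2.218×10⁻⁷) / (0.134)³ = 9.218×10⁻¹² T.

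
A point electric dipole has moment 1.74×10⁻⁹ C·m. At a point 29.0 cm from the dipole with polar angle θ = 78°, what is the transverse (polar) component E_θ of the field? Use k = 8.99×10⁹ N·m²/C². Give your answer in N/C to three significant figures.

E_θ ≈ 627 N/C

For a dipole, E_θ = (kp sinθ)/r³.
kp/r³ = (8.99×10⁹)(1.74×10⁻⁹)/(0.290)³ = 641.4 N/C.
E_θ = 641.4·sin78° = 627.4 N/C.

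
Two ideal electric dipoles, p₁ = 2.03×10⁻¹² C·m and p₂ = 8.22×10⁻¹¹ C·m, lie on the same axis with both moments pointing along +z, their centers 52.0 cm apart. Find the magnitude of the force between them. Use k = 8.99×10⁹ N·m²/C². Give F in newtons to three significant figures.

F ≈ 1.23×10⁻¹⁰ N

On-axis field of dipole 1 at distance r: E = 2kp₁/r³. Force on dipole 2 is F = p₂·dE/dr (gradient along axis).
dE/dr = −6kp₁/r⁴, so |F| = 6kp₁p₂/r⁴ (attractive for aligned moments).
F = 6(8.99×10⁹)(2.03×10⁻¹²)(8.22×10⁻¹¹)/(0.520)⁴ = 1.231×10⁻¹⁰ N.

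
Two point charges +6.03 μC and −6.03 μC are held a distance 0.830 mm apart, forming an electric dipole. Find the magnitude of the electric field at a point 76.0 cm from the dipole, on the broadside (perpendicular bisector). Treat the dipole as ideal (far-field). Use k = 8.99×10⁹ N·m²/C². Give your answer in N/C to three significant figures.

E ≈ 102 N/C

Dipole moment p = qd = (6.03×10⁻⁶ C)(8.30×10⁻⁴ m) = 5.005×10⁻⁹ C·m.
In the equatorial plane E = kp/r³.
E = (8.99×10⁹)(5.005×10⁻⁹) / (0.760)³ = 102.5 N/C.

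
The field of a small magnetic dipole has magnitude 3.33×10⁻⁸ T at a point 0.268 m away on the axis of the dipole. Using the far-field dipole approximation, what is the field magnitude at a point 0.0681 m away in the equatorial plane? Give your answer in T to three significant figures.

B ≈ 1.01×10⁻⁶ T

Dipole fields scale as 1/r³ in the far field.
The axial field is twice the equatorial field at the same r, so the geometry factor is 1/2.
B₂ = B₁ · (1/2) · (r₁/r₂)³ = 3.33×10⁻⁸ · 0.5 · (0.268/0.0681)³.
(r₁/r₂)³ = (3.935)³ = 60.95.
B₂ ≈ 1.015×10⁻⁶ T.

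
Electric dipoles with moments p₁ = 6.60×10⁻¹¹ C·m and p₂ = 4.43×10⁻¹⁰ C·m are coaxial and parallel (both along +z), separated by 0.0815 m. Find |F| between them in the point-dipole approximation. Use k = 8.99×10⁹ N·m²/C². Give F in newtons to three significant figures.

F ≈ 3.57×10⁻⁵ N

On-axis field of dipole 1 at distance r: E = 2kp₁/r³. Force on dipole 2 is F = p₂·dE/dr (gradient along axis).
dE/dr = −6kp₁/r⁴, so |F| = 6kp₁p₂/r⁴ (attractive for aligned moments).
F = 6(8.99×10⁹)(6.60×10⁻¹¹)(4.43×10⁻¹⁰)/(0.0815)⁴ = 3.575×10⁻⁵ N.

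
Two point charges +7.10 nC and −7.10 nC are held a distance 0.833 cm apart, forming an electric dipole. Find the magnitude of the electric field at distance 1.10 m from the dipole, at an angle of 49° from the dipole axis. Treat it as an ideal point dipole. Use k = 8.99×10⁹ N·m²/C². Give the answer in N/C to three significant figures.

E ≈ 0.605 N/C

Dipole moment p = qd = (7.10×10⁻⁹ C)(0.00833 m) = 5.914×10⁻¹¹ C·m.
At angle θ the dipole field magnitude is E = (kp/r³)·√(1 + 3cos²θ).
kp/r³ = (8.99×10⁹)(5.914×10⁻¹¹) / (1.10)³ = 0.3995 N/C.
√(1 + 3cos²49°) = √(1 + 3·0.4304) = √2.2912 ≈ 1.5137.
E ≈ 0.3995 × 1.514 = 0.6046 N/C.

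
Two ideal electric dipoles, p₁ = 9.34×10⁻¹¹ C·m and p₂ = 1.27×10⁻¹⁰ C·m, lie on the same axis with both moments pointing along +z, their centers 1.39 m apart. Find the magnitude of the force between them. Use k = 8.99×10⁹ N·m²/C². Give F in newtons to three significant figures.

On-axis field of dipole 1 at distance r: E = 2kp₁/r³. Force on dipole 2 is F = p₂·dE/dr (gradient along axis).
dE/dr = −6kp₁/r⁴, so |F| = 6kp₁p₂/r⁴ (attractive for aligned moments).
F = 6(8.99×10⁹)(9.34×10⁻¹¹)(1.27×10⁻¹⁰)/(1.39)⁴ = 1.714×10⁻¹⁰ N.

F ≈ 1.71×10⁻¹⁰ N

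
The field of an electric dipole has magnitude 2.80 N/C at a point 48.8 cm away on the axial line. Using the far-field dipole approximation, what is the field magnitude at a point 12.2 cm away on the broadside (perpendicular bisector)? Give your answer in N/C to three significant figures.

Dipole fields scale as 1/r³ in the far field.
The axial field is twice the equatorial field at the same r, so the geometry factor is 1/2.
E₂ = E₁ · (1/2) · (r₁/r₂)³ = 2.80 · 0.5 · (48.8/12.2)³.
(r₁/r₂)³ = (4)³ = 64.
E₂ ≈ 89.60 N/C.

E ≈ 89.6 N/C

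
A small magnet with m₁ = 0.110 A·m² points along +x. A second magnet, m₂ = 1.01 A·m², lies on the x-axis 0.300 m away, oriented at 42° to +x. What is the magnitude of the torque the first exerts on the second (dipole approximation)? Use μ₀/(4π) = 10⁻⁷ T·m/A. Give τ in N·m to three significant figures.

Dipole B is on the axis of dipole A, so B₁ there is axial: B₁ = (μ₀/4π)·2m₁/r³ along +x.
B₁ = 2(10⁻⁷)(0.110)/(0.300)³ = 8.148×10⁻⁷ T.
τ = m₂ B₁ sinθ.
τ = (1.01)(8.148×10⁻⁷)·sin42° = 5.507×10⁻⁷ N·m.

τ ≈ 5.51×10⁻⁷ N·m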